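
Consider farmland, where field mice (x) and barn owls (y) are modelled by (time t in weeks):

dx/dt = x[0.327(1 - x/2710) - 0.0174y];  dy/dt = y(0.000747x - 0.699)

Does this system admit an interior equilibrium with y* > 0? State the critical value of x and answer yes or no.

The predator equation gives dy/dt > 0 only when x > 0.699/0.000747 = 936.
Without the predator, x → K = 2710. Since 2710 > 936, the predator can invade and persist.

Threshold x = 936; K > 936, so yes, the predator persists.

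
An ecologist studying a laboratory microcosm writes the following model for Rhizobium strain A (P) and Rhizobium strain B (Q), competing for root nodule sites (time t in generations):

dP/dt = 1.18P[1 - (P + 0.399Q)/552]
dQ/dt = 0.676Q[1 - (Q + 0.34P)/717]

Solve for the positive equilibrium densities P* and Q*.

P* ≈ 308, Q* ≈ 612

Setting both brackets to zero gives the nullclines P + 0.399Q = 552 and 0.34P + Q = 717.
Substituting Q = 717 - 0.34P into the first: P(1 - 0.399·0.34) = 552 - 0.399·717.
So P* = 266/0.864 = 308, and then Q* = 717 - 0.34·308 = 612.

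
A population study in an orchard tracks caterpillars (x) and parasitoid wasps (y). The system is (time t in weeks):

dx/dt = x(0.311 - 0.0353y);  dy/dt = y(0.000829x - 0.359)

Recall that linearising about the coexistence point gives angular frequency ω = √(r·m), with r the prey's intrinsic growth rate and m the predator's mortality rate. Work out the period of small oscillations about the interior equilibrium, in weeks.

Here r = 0.311 and m = 0.359, so r·m = 0.112.
ω = √0.112 = 0.334 per week, hence T = 2π/ω ≈ 18.8 weeks.

T ≈ 18.8 weeks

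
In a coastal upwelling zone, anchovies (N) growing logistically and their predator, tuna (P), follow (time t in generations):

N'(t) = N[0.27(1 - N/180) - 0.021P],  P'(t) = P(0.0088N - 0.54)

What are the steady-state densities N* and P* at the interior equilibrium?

From dP/dt = 0 with P > 0: 0.0088N* = 0.54, so N* = 61.4.
Substitute into dN/dt = 0: 0.27(1 - 61.4/180) = 0.021P*.
The bracket is 0.659, giving P* = 0.178/0.021 = 8.47.

N* ≈ 61.4, P* ≈ 8.47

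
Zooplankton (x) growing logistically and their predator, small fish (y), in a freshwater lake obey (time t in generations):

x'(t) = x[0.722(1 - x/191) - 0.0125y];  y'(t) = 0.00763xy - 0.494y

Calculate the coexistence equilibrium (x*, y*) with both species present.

From dy/dt = 0 with y > 0: 0.00763x* = 0.494, so x* = 64.7.
Substitute into dx/dt = 0: 0.722(1 - 64.7/191) = 0.0125y*.
The bracket is 0.661, giving y* = 0.477/0.0125 = 38.2.

x* ≈ 64.7, y* ≈ 38.2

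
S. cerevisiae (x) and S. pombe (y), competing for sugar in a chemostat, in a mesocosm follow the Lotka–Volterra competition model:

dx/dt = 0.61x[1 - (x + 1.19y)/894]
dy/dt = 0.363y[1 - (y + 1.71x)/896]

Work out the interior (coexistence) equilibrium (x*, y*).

Setting both brackets to zero gives the nullclines x + 1.19y = 894 and 1.71x + y = 896.
Substituting y = 896 - 1.71x into the first: x(1 - 1.19·1.71) = 894 - 1.19·896.
So x* = -172/-1.03 = 166, and then y* = 896 - 1.71·166 = 611.

x* ≈ 166, y* ≈ 611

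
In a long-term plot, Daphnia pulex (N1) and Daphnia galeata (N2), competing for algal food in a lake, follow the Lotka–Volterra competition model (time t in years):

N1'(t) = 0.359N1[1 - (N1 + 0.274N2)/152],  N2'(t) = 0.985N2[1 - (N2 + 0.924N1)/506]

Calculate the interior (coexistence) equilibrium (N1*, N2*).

Setting both brackets to zero gives the nullclines N1 + 0.274N2 = 152 and 0.924N1 + N2 = 506.
Substituting N2 = 506 - 0.924N1 into the first: N1(1 - 0.274·0.924) = 152 - 0.274·506.
So N1* = 13.4/0.747 = 17.9, and then N2* = 506 - 0.924·17.9 = 489.

N1* ≈ 17.9, N2* ≈ 489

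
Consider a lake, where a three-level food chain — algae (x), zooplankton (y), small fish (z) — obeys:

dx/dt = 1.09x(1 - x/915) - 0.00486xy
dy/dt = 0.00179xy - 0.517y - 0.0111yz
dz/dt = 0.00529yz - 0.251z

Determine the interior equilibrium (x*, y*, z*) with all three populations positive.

x* ≈ 721, y* ≈ 47.4, z* ≈ 69.8

From dz/dt = 0: 0.00529y* = 0.251, so y* = 47.4.
From dx/dt = 0: 1.09(1 - x*/915) = 0.00486·47.4, giving x* = 915·(1 - 0.212) = 721.
From dy/dt = 0: 0.00179·721 - 0.517 = 0.0111z*, so z* = 0.774/0.0111 = 69.8.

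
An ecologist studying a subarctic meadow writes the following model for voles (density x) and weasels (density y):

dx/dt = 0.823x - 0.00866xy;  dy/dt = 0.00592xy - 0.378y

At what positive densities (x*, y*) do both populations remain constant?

x* ≈ 63.9, y* ≈ 95

Set dy/dt = 0 with y > 0: 0.00592x - 0.378 = 0, so x* = 0.378/0.00592 = 63.9.
Set dx/dt = 0 with x > 0: 0.823 - 0.00866y = 0, so y* = 0.823/0.00866 = 95.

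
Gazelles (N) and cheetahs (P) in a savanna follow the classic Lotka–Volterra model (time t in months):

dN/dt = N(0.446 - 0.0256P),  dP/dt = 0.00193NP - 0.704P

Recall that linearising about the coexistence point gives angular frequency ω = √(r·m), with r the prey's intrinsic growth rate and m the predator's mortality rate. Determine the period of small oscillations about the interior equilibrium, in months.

T ≈ 11.2 months

Here r = 0.446 and m = 0.704, so r·m = 0.314.
ω = √0.314 = 0.56 per month, hence T = 2π/ω ≈ 11.2 months.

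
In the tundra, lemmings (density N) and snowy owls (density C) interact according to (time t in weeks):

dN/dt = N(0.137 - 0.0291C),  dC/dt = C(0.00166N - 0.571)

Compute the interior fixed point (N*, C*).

N* ≈ 344, C* ≈ 4.71

Set dC/dt = 0 with C > 0: 0.00166N - 0.571 = 0, so N* = 0.571/0.00166 = 344.
Set dN/dt = 0 with N > 0: 0.137 - 0.0291C = 0, so C* = 0.137/0.0291 = 4.71.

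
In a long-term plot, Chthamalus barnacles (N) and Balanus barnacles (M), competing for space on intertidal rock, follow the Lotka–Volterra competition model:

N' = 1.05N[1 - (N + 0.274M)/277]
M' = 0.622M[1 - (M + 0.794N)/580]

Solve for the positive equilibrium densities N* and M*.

N* ≈ 151, M* ≈ 460

Setting both brackets to zero gives the nullclines N + 0.274M = 277 and 0.794N + M = 580.
Substituting M = 580 - 0.794N into the first: N(1 - 0.274·0.794) = 277 - 0.274·580.
So N* = 118/0.782 = 151, and then M* = 580 - 0.794·151 = 460.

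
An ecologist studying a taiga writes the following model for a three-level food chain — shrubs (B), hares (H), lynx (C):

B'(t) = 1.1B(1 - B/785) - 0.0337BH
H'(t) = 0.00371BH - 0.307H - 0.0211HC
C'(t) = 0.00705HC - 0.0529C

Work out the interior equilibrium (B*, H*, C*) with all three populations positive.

From dC/dt = 0: 0.00705H* = 0.0529, so H* = 7.5.
From dB/dt = 0: 1.1(1 - B*/785) = 0.0337·7.5, giving B* = 785·(1 - 0.23) = 605.
From dH/dt = 0: 0.00371·605 - 0.307 = 0.0211C*, so C* = 1.94/0.0211 = 91.7.

B* ≈ 605, H* ≈ 7.5, C* ≈ 91.7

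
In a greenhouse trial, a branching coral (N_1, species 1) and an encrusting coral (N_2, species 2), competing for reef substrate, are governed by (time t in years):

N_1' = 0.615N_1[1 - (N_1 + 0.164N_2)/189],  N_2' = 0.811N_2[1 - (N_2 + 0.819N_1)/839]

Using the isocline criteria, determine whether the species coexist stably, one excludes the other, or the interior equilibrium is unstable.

stable coexistence

Compare the nullcline intercepts: K1/α12 = 189/0.164 = 1150 > K2 = 839; K2/α21 = 839/0.819 = 1020 > K1 = 189.
Since both inequalities hold, each species can invade when rare, so the interior equilibrium is stable.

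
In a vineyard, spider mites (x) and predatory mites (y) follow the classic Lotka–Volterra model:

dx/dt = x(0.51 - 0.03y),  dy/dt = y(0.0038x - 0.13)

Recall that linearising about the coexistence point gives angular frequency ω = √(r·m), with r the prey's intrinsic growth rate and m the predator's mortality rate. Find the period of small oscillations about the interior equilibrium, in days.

T ≈ 24.4 days

Here r = 0.51 and m = 0.13, so r·m = 0.0663.
ω = √0.0663 = 0.257 per day, hence T = 2π/ω ≈ 24.4 days.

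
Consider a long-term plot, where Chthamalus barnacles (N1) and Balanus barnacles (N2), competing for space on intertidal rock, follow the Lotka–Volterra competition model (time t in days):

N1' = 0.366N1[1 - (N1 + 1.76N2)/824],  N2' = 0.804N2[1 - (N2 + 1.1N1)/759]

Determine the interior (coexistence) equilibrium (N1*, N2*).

N1* ≈ 547, N2* ≈ 157

Setting both brackets to zero gives the nullclines N1 + 1.76N2 = 824 and 1.1N1 + N2 = 759.
Substituting N2 = 759 - 1.1N1 into the first: N1(1 - 1.76·1.1) = 824 - 1.76·759.
So N1* = -512/-0.936 = 547, and then N2* = 759 - 1.1·547 = 157.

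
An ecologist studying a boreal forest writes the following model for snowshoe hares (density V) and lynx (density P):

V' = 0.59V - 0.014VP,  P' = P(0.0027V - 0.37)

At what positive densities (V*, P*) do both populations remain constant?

Set dP/dt = 0 with P > 0: 0.0027V - 0.37 = 0, so V* = 0.37/0.0027 = 137.
Set dV/dt = 0 with V > 0: 0.59 - 0.014P = 0, so P* = 0.59/0.014 = 42.1.

V* ≈ 137, P* ≈ 42.1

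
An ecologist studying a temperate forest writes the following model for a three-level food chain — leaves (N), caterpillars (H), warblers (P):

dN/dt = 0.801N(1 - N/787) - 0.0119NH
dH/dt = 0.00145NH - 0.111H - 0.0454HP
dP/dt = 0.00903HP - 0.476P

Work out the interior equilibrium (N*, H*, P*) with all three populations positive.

From dP/dt = 0: 0.00903H* = 0.476, so H* = 52.7.
From dN/dt = 0: 0.801(1 - N*/787) = 0.0119·52.7, giving N* = 787·(1 - 0.783) = 171.
From dH/dt = 0: 0.00145·171 - 0.111 = 0.0454P*, so P* = 0.136/0.0454 = 3.01.

N* ≈ 171, H* ≈ 52.7, P* ≈ 3.01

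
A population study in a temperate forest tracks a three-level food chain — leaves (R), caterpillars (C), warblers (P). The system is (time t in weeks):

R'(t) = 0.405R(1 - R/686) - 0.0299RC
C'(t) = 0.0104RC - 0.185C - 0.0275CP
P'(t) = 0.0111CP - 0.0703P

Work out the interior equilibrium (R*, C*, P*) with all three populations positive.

From dP/dt = 0: 0.0111C* = 0.0703, so C* = 6.33.
From dR/dt = 0: 0.405(1 - R*/686) = 0.0299·6.33, giving R* = 686·(1 - 0.468) = 365.
From dC/dt = 0: 0.0104·365 - 0.185 = 0.0275P*, so P* = 3.61/0.0275 = 131.

R* ≈ 365, C* ≈ 6.33, P* ≈ 131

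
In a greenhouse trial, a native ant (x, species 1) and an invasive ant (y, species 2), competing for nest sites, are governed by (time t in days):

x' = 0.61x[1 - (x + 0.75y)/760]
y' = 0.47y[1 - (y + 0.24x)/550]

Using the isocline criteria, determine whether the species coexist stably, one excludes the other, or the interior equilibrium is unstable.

stable coexistence

Compare the nullcline intercepts: K1/α12 = 760/0.75 = 1010 > K2 = 550; K2/α21 = 550/0.24 = 2290 > K1 = 760.
Since both inequalities hold, each species can invade when rare, so the interior equilibrium is stable.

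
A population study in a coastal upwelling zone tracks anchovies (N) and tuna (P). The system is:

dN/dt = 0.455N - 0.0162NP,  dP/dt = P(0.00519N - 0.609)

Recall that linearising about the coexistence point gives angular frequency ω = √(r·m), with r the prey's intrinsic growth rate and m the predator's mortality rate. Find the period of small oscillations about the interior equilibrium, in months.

T ≈ 11.9 months

Here r = 0.455 and m = 0.609, so r·m = 0.277.
ω = √0.277 = 0.526 per month, hence T = 2π/ω ≈ 11.9 months.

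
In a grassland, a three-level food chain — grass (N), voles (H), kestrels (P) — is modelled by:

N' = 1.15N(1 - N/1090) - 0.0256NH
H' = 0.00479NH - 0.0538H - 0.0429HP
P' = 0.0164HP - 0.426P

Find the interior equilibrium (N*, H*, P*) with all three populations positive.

From dP/dt = 0: 0.0164H* = 0.426, so H* = 26.
From dN/dt = 0: 1.15(1 - N*/1090) = 0.0256·26, giving N* = 1090·(1 - 0.578) = 460.
From dH/dt = 0: 0.00479·460 - 0.0538 = 0.0429P*, so P* = 2.15/0.0429 = 50.1.

N* ≈ 460, H* ≈ 26, P* ≈ 50.1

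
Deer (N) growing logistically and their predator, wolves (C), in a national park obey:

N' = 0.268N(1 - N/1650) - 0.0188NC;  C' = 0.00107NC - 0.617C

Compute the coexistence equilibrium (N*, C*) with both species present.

From dC/dt = 0 with C > 0: 0.00107N* = 0.617, so N* = 577.
Substitute into dN/dt = 0: 0.268(1 - 577/1650) = 0.0188C*.
The bracket is 0.651, giving C* = 0.174/0.0188 = 9.27.

N* ≈ 577, C* ≈ 9.27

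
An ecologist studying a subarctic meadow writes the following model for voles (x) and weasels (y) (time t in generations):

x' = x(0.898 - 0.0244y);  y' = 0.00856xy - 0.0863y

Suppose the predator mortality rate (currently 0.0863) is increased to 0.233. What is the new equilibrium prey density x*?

x* ≈ 27.2

At the interior fixed point, setting dy/dt = 0 with y > 0 fixes x* = (predator death rate)/(xy coefficient) — independent of the other coefficients.
With the change, x* = 0.233/0.00856 = 27.2; it rises from 10.1.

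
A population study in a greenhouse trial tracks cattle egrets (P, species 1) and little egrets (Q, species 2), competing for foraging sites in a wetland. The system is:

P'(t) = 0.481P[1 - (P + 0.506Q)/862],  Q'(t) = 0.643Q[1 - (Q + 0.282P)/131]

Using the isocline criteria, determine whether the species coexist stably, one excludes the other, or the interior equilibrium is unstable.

species 1 excludes species 2

Compare the nullcline intercepts: K1/α12 = 862/0.506 = 1700 > K2 = 131; K2/α21 = 131/0.282 = 465 < K1 = 862.
Since the inequalities point opposite ways, species 1 can invade but species 2 cannot.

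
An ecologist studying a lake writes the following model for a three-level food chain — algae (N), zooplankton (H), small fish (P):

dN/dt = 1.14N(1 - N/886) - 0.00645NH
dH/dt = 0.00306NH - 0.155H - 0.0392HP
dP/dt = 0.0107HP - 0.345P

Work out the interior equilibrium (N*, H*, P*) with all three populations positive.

N* ≈ 724, H* ≈ 32.2, P* ≈ 52.6

From dP/dt = 0: 0.0107H* = 0.345, so H* = 32.2.
From dN/dt = 0: 1.14(1 - N*/886) = 0.00645·32.2, giving N* = 886·(1 - 0.182) = 724.
From dH/dt = 0: 0.00306·724 - 0.155 = 0.0392P*, so P* = 2.06/0.0392 = 52.6.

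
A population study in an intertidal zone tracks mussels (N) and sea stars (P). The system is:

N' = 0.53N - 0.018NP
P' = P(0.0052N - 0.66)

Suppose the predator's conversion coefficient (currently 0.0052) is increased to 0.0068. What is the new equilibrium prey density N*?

N* ≈ 97.1

At the interior fixed point, setting dP/dt = 0 with P > 0 fixes N* = (predator death rate)/(NP coefficient) — independent of the other coefficients.
With the change, N* = 0.66/0.0068 = 97.1; it falls from 127.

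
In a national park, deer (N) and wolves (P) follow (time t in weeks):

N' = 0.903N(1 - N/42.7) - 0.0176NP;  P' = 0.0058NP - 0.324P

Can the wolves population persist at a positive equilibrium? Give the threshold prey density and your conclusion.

Threshold N = 55.9; K < 55.9, so no, the predator goes extinct.

The predator equation gives dP/dt > 0 only when N > 0.324/0.0058 = 55.9.
Without the predator, N → K = 42.7. Since 42.7 < 55.9, the predator cannot invade.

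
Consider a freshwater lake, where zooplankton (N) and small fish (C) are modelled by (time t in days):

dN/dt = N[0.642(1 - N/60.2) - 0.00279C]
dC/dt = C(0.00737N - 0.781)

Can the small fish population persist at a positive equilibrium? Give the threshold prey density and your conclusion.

The predator equation gives dC/dt > 0 only when N > 0.781/0.00737 = 106.
Without the predator, N → K = 60.2. Since 60.2 < 106, the predator cannot invade.

Threshold N = 106; K < 106, so no, the predator goes extinct.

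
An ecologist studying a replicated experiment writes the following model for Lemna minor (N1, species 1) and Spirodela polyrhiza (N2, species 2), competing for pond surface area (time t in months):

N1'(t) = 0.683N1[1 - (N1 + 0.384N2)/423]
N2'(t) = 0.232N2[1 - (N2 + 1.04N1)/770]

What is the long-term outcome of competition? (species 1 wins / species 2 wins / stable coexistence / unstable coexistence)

Compare the nullcline intercepts: K1/α12 = 423/0.384 = 1100 > K2 = 770; K2/α21 = 770/1.04 = 740 > K1 = 423.
Since both inequalities hold, each species can invade when rare, so the interior equilibrium is stable.

stable coexistence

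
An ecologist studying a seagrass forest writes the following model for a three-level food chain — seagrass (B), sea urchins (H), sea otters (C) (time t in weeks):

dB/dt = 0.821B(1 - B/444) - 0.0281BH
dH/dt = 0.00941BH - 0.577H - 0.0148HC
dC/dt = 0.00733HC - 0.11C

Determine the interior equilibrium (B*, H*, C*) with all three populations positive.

From dC/dt = 0: 0.00733H* = 0.11, so H* = 15.
From dB/dt = 0: 0.821(1 - B*/444) = 0.0281·15, giving B* = 444·(1 - 0.514) = 216.
From dH/dt = 0: 0.00941·216 - 0.577 = 0.0148C*, so C* = 1.46/0.0148 = 98.3.

B* ≈ 216, H* ≈ 15, C* ≈ 98.3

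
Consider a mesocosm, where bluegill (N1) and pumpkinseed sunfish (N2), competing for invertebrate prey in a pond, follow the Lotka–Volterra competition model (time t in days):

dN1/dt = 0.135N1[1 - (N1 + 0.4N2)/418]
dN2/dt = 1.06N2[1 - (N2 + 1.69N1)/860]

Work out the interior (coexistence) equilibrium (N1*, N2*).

N1* ≈ 228, N2* ≈ 474

Setting both brackets to zero gives the nullclines N1 + 0.4N2 = 418 and 1.69N1 + N2 = 860.
Substituting N2 = 860 - 1.69N1 into the first: N1(1 - 0.4·1.69) = 418 - 0.4·860.
So N1* = 74/0.324 = 228, and then N2* = 860 - 1.69·228 = 474.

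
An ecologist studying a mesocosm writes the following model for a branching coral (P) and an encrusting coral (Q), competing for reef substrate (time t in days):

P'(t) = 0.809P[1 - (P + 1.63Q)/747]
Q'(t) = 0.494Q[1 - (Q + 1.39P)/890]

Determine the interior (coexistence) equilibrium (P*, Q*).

Setting both brackets to zero gives the nullclines P + 1.63Q = 747 and 1.39P + Q = 890.
Substituting Q = 890 - 1.39P into the first: P(1 - 1.63·1.39) = 747 - 1.63·890.
So P* = -704/-1.27 = 556, and then Q* = 890 - 1.39·556 = 117.

P* ≈ 556, Q* ≈ 117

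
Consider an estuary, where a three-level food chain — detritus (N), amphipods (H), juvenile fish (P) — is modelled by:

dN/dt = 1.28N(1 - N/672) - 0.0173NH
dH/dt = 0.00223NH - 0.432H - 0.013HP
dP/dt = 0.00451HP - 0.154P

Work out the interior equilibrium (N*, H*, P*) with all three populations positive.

From dP/dt = 0: 0.00451H* = 0.154, so H* = 34.1.
From dN/dt = 0: 1.28(1 - N*/672) = 0.0173·34.1, giving N* = 672·(1 - 0.462) = 362.
From dH/dt = 0: 0.00223·362 - 0.432 = 0.013P*, so P* = 0.375/0.013 = 28.8.

N* ≈ 362, H* ≈ 34.1, P* ≈ 28.8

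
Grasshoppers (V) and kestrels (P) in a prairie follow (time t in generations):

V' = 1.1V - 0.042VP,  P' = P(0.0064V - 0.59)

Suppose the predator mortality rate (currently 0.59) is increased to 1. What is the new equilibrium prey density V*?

At the interior fixed point, setting dP/dt = 0 with P > 0 fixes V* = (predator death rate)/(VP coefficient) — independent of the other coefficients.
With the change, V* = 1/0.0064 = 156; it rises from 92.2.

V* ≈ 156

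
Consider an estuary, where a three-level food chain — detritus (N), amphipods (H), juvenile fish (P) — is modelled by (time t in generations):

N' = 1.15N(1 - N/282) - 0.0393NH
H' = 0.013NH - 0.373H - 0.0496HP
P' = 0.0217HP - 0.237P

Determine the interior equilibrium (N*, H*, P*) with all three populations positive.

N* ≈ 177, H* ≈ 10.9, P* ≈ 38.8

From dP/dt = 0: 0.0217H* = 0.237, so H* = 10.9.
From dN/dt = 0: 1.15(1 - N*/282) = 0.0393·10.9, giving N* = 282·(1 - 0.373) = 177.
From dH/dt = 0: 0.013·177 - 0.373 = 0.0496P*, so P* = 1.92/0.0496 = 38.8.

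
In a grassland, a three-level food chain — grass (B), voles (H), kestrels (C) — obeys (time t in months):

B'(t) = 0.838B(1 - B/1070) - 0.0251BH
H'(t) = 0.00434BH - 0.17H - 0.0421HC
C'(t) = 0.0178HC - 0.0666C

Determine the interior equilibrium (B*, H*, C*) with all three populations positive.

B* ≈ 950, H* ≈ 3.74, C* ≈ 93.9

From dC/dt = 0: 0.0178H* = 0.0666, so H* = 3.74.
From dB/dt = 0: 0.838(1 - B*/1070) = 0.0251·3.74, giving B* = 1070·(1 - 0.112) = 950.
From dH/dt = 0: 0.00434·950 - 0.17 = 0.0421C*, so C* = 3.95/0.0421 = 93.9.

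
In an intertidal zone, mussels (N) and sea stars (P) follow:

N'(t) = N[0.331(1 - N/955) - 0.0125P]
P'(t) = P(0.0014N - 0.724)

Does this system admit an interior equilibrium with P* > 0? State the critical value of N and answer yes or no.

The predator equation gives dP/dt > 0 only when N > 0.724/0.0014 = 517.
Without the predator, N → K = 955. Since 955 > 517, the predator can invade and persist.

Threshold N = 517; K > 517, so yes, the predator persists.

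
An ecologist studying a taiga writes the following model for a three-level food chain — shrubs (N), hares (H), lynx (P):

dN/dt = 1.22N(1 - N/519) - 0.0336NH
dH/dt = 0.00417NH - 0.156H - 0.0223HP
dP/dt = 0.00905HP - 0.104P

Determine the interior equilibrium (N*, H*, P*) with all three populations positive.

From dP/dt = 0: 0.00905H* = 0.104, so H* = 11.5.
From dN/dt = 0: 1.22(1 - N*/519) = 0.0336·11.5, giving N* = 519·(1 - 0.316) = 355.
From dH/dt = 0: 0.00417·355 - 0.156 = 0.0223P*, so P* = 1.32/0.0223 = 59.3.

N* ≈ 355, H* ≈ 11.5, P* ≈ 59.3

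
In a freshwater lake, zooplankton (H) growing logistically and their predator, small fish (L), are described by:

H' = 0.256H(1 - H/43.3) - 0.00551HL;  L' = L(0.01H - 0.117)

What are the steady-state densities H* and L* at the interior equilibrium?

H* ≈ 11.7, L* ≈ 33.9

From dL/dt = 0 with L > 0: 0.01H* = 0.117, so H* = 11.7.
Substitute into dH/dt = 0: 0.256(1 - 11.7/43.3) = 0.00551L*.
The bracket is 0.73, giving L* = 0.187/0.00551 = 33.9.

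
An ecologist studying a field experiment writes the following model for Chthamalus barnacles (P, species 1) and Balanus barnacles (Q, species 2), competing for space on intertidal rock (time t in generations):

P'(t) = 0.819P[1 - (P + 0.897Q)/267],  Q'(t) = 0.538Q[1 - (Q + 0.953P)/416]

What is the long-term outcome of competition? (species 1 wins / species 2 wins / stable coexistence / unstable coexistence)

Compare the nullcline intercepts: K1/α12 = 267/0.897 = 298 < K2 = 416; K2/α21 = 416/0.953 = 437 > K1 = 267.
Since the inequalities point opposite ways, species 2 can invade but species 1 cannot.

species 2 excludes species 1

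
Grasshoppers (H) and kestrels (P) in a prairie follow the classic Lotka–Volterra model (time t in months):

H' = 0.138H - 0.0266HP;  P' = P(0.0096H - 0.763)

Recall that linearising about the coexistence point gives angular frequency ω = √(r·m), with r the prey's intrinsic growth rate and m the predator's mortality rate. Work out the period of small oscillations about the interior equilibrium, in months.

T ≈ 19.4 months

Here r = 0.138 and m = 0.763, so r·m = 0.105.
ω = √0.105 = 0.324 per month, hence T = 2π/ω ≈ 19.4 months.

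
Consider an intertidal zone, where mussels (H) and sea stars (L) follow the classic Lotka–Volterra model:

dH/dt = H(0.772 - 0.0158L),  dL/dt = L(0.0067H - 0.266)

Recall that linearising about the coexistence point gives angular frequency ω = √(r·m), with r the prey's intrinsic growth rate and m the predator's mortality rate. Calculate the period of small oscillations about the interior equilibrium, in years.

T ≈ 13.9 years

Here r = 0.772 and m = 0.266, so r·m = 0.205.
ω = √0.205 = 0.453 per year, hence T = 2π/ω ≈ 13.9 years.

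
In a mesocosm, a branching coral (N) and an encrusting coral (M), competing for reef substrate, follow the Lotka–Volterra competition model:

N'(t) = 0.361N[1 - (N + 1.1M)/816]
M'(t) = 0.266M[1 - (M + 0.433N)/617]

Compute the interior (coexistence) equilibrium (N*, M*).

Setting both brackets to zero gives the nullclines N + 1.1M = 816 and 0.433N + M = 617.
Substituting M = 617 - 0.433N into the first: N(1 - 1.1·0.433) = 816 - 1.1·617.
So N* = 137/0.524 = 262, and then M* = 617 - 0.433·262 = 503.

N* ≈ 262, M* ≈ 503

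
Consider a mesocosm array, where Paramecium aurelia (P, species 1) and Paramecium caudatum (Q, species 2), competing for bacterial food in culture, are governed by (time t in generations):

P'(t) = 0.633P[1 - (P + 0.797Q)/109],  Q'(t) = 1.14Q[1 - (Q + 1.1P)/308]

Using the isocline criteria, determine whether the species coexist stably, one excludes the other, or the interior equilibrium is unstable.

Compare the nullcline intercepts: K1/α12 = 109/0.797 = 137 < K2 = 308; K2/α21 = 308/1.1 = 280 > K1 = 109.
Since the inequalities point opposite ways, species 2 can invade but species 1 cannot.

species 2 excludes species 1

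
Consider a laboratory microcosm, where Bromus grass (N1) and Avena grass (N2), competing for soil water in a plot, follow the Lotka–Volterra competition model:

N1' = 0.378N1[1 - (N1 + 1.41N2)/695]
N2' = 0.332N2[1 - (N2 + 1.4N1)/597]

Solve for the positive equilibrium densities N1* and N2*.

Setting both brackets to zero gives the nullclines N1 + 1.41N2 = 695 and 1.4N1 + N2 = 597.
Substituting N2 = 597 - 1.4N1 into the first: N1(1 - 1.41·1.4) = 695 - 1.41·597.
So N1* = -147/-0.974 = 151, and then N2* = 597 - 1.4·151 = 386.

N1* ≈ 151, N2* ≈ 386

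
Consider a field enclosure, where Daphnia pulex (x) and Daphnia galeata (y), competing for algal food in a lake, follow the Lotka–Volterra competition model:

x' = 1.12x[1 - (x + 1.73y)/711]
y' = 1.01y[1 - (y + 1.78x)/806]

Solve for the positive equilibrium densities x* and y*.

Setting both brackets to zero gives the nullclines x + 1.73y = 711 and 1.78x + y = 806.
Substituting y = 806 - 1.78x into the first: x(1 - 1.73·1.78) = 711 - 1.73·806.
So x* = -683/-2.08 = 329, and then y* = 806 - 1.78·329 = 221.

x* ≈ 329, y* ≈ 221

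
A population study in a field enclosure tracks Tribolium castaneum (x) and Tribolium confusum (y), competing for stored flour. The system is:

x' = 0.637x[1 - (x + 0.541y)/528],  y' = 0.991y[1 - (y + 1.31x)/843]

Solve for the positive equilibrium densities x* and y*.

x* ≈ 247, y* ≈ 519

Setting both brackets to zero gives the nullclines x + 0.541y = 528 and 1.31x + y = 843.
Substituting y = 843 - 1.31x into the first: x(1 - 0.541·1.31) = 528 - 0.541·843.
So x* = 71.9/0.291 = 247, and then y* = 843 - 1.31·247 = 519.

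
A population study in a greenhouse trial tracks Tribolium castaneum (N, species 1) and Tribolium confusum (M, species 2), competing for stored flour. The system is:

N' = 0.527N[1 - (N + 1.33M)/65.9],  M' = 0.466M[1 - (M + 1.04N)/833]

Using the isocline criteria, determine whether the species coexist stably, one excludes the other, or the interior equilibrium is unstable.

Compare the nullcline intercepts: K1/α12 = 65.9/1.33 = 49.5 < K2 = 833; K2/α21 = 833/1.04 = 801 > K1 = 65.9.
Since the inequalities point opposite ways, species 2 can invade but species 1 cannot.

species 2 excludes species 1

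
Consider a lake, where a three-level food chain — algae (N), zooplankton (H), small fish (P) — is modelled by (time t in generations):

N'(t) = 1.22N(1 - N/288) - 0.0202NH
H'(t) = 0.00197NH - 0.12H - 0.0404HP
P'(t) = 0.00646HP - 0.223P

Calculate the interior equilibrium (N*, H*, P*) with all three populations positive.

N* ≈ 123, H* ≈ 34.5, P* ≈ 3.05

From dP/dt = 0: 0.00646H* = 0.223, so H* = 34.5.
From dN/dt = 0: 1.22(1 - N*/288) = 0.0202·34.5, giving N* = 288·(1 - 0.572) = 123.
From dH/dt = 0: 0.00197·123 - 0.12 = 0.0404P*, so P* = 0.123/0.0404 = 3.05.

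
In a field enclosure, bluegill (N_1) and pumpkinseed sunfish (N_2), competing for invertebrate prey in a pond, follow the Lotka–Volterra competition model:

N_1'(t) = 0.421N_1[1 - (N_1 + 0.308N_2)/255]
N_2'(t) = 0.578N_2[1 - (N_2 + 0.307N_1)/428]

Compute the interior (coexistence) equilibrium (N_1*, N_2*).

Setting both brackets to zero gives the nullclines N_1 + 0.308N_2 = 255 and 0.307N_1 + N_2 = 428.
Substituting N_2 = 428 - 0.307N_1 into the first: N_1(1 - 0.308·0.307) = 255 - 0.308·428.
So N_1* = 123/0.905 = 136, and then N_2* = 428 - 0.307·136 = 386.

N_1* ≈ 136, N_2* ≈ 386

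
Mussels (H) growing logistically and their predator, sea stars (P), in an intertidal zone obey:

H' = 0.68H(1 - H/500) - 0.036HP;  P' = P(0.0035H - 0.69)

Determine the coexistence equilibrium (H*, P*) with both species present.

H* ≈ 197, P* ≈ 11.4

From dP/dt = 0 with P > 0: 0.0035H* = 0.69, so H* = 197.
Substitute into dH/dt = 0: 0.68(1 - 197/500) = 0.036P*.
The bracket is 0.606, giving P* = 0.412/0.036 = 11.4.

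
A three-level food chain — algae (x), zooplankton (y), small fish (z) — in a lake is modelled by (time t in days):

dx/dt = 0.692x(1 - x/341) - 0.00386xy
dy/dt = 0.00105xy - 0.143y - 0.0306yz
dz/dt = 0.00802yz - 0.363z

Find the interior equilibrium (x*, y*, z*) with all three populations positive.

From dz/dt = 0: 0.00802y* = 0.363, so y* = 45.3.
From dx/dt = 0: 0.692(1 - x*/341) = 0.00386·45.3, giving x* = 341·(1 - 0.252) = 255.
From dy/dt = 0: 0.00105·255 - 0.143 = 0.0306z*, so z* = 0.125/0.0306 = 4.07.

x* ≈ 255, y* ≈ 45.3, z* ≈ 4.07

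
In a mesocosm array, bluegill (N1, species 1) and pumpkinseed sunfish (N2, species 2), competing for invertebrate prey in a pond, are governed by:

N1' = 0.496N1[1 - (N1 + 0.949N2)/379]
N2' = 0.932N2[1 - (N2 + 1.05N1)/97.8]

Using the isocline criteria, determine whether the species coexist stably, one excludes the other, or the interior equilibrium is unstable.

Compare the nullcline intercepts: K1/α12 = 379/0.949 = 399 > K2 = 97.8; K2/α21 = 97.8/1.05 = 93.1 < K1 = 379.
Since the inequalities point opposite ways, species 1 can invade but species 2 cannot.

species 1 excludes species 2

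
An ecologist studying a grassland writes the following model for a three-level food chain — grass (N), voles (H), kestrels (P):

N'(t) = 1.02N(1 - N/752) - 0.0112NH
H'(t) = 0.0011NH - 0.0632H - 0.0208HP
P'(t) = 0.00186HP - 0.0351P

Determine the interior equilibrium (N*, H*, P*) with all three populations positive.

From dP/dt = 0: 0.00186H* = 0.0351, so H* = 18.9.
From dN/dt = 0: 1.02(1 - N*/752) = 0.0112·18.9, giving N* = 752·(1 - 0.207) = 596.
From dH/dt = 0: 0.0011·596 - 0.0632 = 0.0208P*, so P* = 0.593/0.0208 = 28.5.

N* ≈ 596, H* ≈ 18.9, P* ≈ 28.5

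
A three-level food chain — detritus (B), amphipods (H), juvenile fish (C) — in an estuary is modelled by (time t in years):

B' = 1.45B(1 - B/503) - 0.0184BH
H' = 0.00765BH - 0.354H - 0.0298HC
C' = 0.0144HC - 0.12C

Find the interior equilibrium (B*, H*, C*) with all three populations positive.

From dC/dt = 0: 0.0144H* = 0.12, so H* = 8.33.
From dB/dt = 0: 1.45(1 - B*/503) = 0.0184·8.33, giving B* = 503·(1 - 0.106) = 450.
From dH/dt = 0: 0.00765·450 - 0.354 = 0.0298C*, so C* = 3.09/0.0298 = 104.

B* ≈ 450, H* ≈ 8.33, C* ≈ 104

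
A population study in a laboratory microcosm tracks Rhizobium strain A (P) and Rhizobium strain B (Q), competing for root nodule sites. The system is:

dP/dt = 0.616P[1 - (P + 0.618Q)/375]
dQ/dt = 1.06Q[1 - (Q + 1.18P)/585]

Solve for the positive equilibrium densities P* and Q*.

P* ≈ 49.7, Q* ≈ 526

Setting both brackets to zero gives the nullclines P + 0.618Q = 375 and 1.18P + Q = 585.
Substituting Q = 585 - 1.18P into the first: P(1 - 0.618·1.18) = 375 - 0.618·585.
So P* = 13.5/0.271 = 49.7, and then Q* = 585 - 1.18·49.7 = 526.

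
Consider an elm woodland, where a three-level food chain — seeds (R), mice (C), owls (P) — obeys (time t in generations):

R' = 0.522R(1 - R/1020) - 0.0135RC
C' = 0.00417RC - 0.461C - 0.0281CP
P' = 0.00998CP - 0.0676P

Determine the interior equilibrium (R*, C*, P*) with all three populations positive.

R* ≈ 841, C* ≈ 6.77, P* ≈ 108

From dP/dt = 0: 0.00998C* = 0.0676, so C* = 6.77.
From dR/dt = 0: 0.522(1 - R*/1020) = 0.0135·6.77, giving R* = 1020·(1 - 0.175) = 841.
From dC/dt = 0: 0.00417·841 - 0.461 = 0.0281P*, so P* = 3.05/0.0281 = 108.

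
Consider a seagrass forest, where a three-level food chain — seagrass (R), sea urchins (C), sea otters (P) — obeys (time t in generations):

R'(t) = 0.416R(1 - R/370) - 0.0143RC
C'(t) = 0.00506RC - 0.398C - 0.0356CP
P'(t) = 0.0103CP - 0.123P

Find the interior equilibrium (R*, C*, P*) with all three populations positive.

R* ≈ 218, C* ≈ 11.9, P* ≈ 19.8

From dP/dt = 0: 0.0103C* = 0.123, so C* = 11.9.
From dR/dt = 0: 0.416(1 - R*/370) = 0.0143·11.9, giving R* = 370·(1 - 0.41) = 218.
From dC/dt = 0: 0.00506·218 - 0.398 = 0.0356P*, so P* = 0.706/0.0356 = 19.8.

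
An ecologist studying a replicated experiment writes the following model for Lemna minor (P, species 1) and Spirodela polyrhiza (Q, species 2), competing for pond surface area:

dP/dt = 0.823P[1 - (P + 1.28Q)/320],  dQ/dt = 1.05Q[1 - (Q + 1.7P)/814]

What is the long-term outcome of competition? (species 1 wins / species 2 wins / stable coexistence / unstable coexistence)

Compare the nullcline intercepts: K1/α12 = 320/1.28 = 250 < K2 = 814; K2/α21 = 814/1.7 = 479 > K1 = 320.
Since the inequalities point opposite ways, species 2 can invade but species 1 cannot.

species 2 excludes species 1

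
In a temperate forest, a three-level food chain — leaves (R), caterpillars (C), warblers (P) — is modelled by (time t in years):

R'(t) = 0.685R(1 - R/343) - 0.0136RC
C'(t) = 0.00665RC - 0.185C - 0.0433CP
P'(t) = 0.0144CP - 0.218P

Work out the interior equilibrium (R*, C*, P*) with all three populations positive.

R* ≈ 240, C* ≈ 15.1, P* ≈ 32.6

From dP/dt = 0: 0.0144C* = 0.218, so C* = 15.1.
From dR/dt = 0: 0.685(1 - R*/343) = 0.0136·15.1, giving R* = 343·(1 - 0.301) = 240.
From dC/dt = 0: 0.00665·240 - 0.185 = 0.0433P*, so P* = 1.41/0.0433 = 32.6.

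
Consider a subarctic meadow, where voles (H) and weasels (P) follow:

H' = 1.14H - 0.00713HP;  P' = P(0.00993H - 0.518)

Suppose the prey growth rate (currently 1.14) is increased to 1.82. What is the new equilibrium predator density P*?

P* ≈ 255

At the interior fixed point, setting dH/dt = 0 with H > 0 fixes P* = (prey growth rate)/(HP coefficient) — independent of the other coefficients.
With the change, P* = 1.82/0.00713 = 255; it rises from 160.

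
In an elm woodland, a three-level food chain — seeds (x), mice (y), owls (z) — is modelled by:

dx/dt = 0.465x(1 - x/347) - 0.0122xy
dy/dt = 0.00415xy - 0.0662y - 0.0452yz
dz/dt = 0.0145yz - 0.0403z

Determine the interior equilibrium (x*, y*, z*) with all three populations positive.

x* ≈ 322, y* ≈ 2.78, z* ≈ 28.1

From dz/dt = 0: 0.0145y* = 0.0403, so y* = 2.78.
From dx/dt = 0: 0.465(1 - x*/347) = 0.0122·2.78, giving x* = 347·(1 - 0.0729) = 322.
From dy/dt = 0: 0.00415·322 - 0.0662 = 0.0452z*, so z* = 1.27/0.0452 = 28.1.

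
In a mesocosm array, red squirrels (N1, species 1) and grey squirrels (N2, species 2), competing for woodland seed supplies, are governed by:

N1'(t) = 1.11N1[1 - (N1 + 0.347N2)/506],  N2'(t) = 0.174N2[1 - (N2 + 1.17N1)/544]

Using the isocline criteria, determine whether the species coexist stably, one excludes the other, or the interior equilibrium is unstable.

species 1 excludes species 2

Compare the nullcline intercepts: K1/α12 = 506/0.347 = 1460 > K2 = 544; K2/α21 = 544/1.17 = 465 < K1 = 506.
Since the inequalities point opposite ways, species 1 can invade but species 2 cannot.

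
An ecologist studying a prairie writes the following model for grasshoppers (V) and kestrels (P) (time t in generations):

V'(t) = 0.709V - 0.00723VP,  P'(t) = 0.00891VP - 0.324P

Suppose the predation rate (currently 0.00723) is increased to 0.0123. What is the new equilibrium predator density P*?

At the interior fixed point, setting dV/dt = 0 with V > 0 fixes P* = (prey growth rate)/(VP coefficient) — independent of the other coefficients.
With the change, P* = 0.709/0.0123 = 57.6; it falls from 98.1.

P* ≈ 57.6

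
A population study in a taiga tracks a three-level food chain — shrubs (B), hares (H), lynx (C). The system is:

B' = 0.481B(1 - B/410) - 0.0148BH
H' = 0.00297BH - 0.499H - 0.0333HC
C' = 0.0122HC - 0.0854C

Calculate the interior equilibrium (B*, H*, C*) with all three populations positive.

B* ≈ 322, H* ≈ 7, C* ≈ 13.7

From dC/dt = 0: 0.0122H* = 0.0854, so H* = 7.
From dB/dt = 0: 0.481(1 - B*/410) = 0.0148·7, giving B* = 410·(1 - 0.215) = 322.
From dH/dt = 0: 0.00297·322 - 0.499 = 0.0333C*, so C* = 0.456/0.0333 = 13.7.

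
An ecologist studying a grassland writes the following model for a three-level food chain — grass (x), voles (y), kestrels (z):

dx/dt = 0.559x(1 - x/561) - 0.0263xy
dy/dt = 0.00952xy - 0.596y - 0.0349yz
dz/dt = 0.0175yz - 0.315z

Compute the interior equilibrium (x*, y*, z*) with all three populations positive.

x* ≈ 85.9, y* ≈ 18, z* ≈ 6.36

From dz/dt = 0: 0.0175y* = 0.315, so y* = 18.
From dx/dt = 0: 0.559(1 - x*/561) = 0.0263·18, giving x* = 561·(1 - 0.847) = 85.9.
From dy/dt = 0: 0.00952·85.9 - 0.596 = 0.0349z*, so z* = 0.222/0.0349 = 6.36.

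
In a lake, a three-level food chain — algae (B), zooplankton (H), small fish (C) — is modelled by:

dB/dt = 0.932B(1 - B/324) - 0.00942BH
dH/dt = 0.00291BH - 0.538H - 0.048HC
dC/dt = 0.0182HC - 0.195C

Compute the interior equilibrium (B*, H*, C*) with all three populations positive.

From dC/dt = 0: 0.0182H* = 0.195, so H* = 10.7.
From dB/dt = 0: 0.932(1 - B*/324) = 0.00942·10.7, giving B* = 324·(1 - 0.108) = 289.
From dH/dt = 0: 0.00291·289 - 0.538 = 0.048C*, so C* = 0.303/0.048 = 6.31.

B* ≈ 289, H* ≈ 10.7, C* ≈ 6.31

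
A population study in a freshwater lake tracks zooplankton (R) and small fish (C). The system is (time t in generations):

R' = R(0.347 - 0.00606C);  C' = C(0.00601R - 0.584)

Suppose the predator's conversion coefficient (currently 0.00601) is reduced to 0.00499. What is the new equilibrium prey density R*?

At the interior fixed point, setting dC/dt = 0 with C > 0 fixes R* = (predator death rate)/(RC coefficient) — independent of the other coefficients.
With the change, R* = 0.584/0.00499 = 117; it rises from 97.2.

R* ≈ 117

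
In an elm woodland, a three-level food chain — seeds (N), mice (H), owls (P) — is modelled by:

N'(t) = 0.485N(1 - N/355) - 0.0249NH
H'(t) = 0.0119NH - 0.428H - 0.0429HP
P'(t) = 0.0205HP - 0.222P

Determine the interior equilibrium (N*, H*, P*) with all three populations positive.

From dP/dt = 0: 0.0205H* = 0.222, so H* = 10.8.
From dN/dt = 0: 0.485(1 - N*/355) = 0.0249·10.8, giving N* = 355·(1 - 0.556) = 158.
From dH/dt = 0: 0.0119·158 - 0.428 = 0.0429P*, so P* = 1.45/0.0429 = 33.7.

N* ≈ 158, H* ≈ 10.8, P* ≈ 33.7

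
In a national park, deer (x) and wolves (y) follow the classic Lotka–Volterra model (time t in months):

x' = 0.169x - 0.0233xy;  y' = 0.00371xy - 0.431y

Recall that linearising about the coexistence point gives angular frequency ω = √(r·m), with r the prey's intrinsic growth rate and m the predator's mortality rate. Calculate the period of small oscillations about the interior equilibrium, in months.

Here r = 0.169 and m = 0.431, so r·m = 0.0728.
ω = √0.0728 = 0.27 per month, hence T = 2π/ω ≈ 23.3 months.

T ≈ 23.3 months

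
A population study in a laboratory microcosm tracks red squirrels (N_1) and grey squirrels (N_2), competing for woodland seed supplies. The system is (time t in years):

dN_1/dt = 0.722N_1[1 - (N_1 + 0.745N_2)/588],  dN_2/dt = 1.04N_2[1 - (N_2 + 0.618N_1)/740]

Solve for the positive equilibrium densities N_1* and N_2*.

N_1* ≈ 68, N_2* ≈ 698

Setting both brackets to zero gives the nullclines N_1 + 0.745N_2 = 588 and 0.618N_1 + N_2 = 740.
Substituting N_2 = 740 - 0.618N_1 into the first: N_1(1 - 0.745·0.618) = 588 - 0.745·740.
So N_1* = 36.7/0.54 = 68, and then N_2* = 740 - 0.618·68 = 698.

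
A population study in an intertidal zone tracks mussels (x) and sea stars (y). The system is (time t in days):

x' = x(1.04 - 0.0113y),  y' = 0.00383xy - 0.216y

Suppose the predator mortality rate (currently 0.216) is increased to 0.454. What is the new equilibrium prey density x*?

At the interior fixed point, setting dy/dt = 0 with y > 0 fixes x* = (predator death rate)/(xy coefficient) — independent of the other coefficients.
With the change, x* = 0.454/0.00383 = 119; it rises from 56.4.

x* ≈ 119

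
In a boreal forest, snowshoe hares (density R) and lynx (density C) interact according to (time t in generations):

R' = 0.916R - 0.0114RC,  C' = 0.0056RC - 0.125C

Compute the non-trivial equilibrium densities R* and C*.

Set dC/dt = 0 with C > 0: 0.0056R - 0.125 = 0, so R* = 0.125/0.0056 = 22.3.
Set dR/dt = 0 with R > 0: 0.916 - 0.0114C = 0, so C* = 0.916/0.0114 = 80.4.

R* ≈ 22.3, C* ≈ 80.4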